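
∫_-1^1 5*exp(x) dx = -5*exp(-1) + 5*E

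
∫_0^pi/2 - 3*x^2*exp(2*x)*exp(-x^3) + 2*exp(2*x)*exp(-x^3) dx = -1 + exp(pi - pi^3/8)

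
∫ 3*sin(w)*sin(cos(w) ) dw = 3*cos(cos(w)) + C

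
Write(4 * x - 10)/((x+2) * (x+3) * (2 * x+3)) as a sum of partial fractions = -64/(3*(2*x + 3)) - 22/(3*(x + 3)) + 18/(x + 2)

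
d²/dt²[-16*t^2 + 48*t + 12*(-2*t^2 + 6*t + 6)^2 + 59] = 576*t^2 - 1728*t + 256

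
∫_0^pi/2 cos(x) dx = 1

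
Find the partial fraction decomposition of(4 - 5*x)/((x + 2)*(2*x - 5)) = -17/(9*(2*x - 5)) - 14/(9*(x + 2))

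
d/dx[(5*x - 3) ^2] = 50*x - 30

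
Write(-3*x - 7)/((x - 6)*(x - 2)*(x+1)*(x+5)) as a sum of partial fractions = -2/(77*(x + 5)) - 1/(21*(x + 1)) + 13/(84*(x - 2)) - 25/(308*(x - 6))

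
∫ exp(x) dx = exp(x) + C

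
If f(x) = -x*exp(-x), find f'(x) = (x - 1)*exp(-x)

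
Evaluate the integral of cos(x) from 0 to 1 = sin(1)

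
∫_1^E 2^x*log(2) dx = -2 + 2^E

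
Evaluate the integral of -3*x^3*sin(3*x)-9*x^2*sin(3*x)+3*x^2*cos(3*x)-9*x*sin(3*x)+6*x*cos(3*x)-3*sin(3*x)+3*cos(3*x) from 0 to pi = -(1 + pi)^3 - 1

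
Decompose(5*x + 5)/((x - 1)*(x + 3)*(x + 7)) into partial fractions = -15/(16*(x + 7)) + 5/(8*(x + 3)) + 5/(16*(x - 1))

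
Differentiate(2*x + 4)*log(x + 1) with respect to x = (2*x*log(x + 1) + 2*x + 2*log(x + 1) + 4)/(x + 1)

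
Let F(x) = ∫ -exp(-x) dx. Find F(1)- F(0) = -1 + exp(-1)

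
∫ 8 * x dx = 4*x^2 + C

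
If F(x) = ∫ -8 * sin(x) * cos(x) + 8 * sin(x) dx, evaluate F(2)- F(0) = 4*(-1 + cos(2))^2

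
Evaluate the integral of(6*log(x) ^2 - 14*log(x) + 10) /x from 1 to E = 5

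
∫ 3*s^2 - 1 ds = s^3 - s + C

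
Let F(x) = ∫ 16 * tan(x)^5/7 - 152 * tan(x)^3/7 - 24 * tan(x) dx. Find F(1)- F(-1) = 0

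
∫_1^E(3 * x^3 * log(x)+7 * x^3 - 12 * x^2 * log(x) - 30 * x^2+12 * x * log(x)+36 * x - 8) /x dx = 3*(-2 + E)^3 + 2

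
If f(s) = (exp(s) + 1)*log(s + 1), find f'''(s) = (s^3*exp(s)*log(s + 1) + 3*s^2*exp(s)*log(s + 1) + 3*s^2*exp(s) + 3*s*exp(s)*log(s + 1) + 3*s*exp(s) + exp(s)*log(s + 1) + 2*exp(s) + 2)/(s^3 + 3*s^2 + 3*s + 1)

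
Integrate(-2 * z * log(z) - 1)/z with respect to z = -(2*z + 1)*(log(z) - 1) + C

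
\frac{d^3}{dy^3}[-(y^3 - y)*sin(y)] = y^3*cos(y) + 9*y^2*sin(y) - 19*y*cos(y) - 9*sin(y)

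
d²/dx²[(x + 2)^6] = 30*x^4 + 240*x^3 + 720*x^2 + 960*x + 480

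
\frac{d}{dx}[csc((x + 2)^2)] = -4*(x + 2)*cos(x^2 + 4*x + 4)/(1 - cos(2*(x^2 + 4*x + 4)))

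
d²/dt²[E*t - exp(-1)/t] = -2*exp(-1)/t^3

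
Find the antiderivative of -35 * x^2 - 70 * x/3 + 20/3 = -35*x^3/3 - 35*x^2/3 + 20*x/3 + C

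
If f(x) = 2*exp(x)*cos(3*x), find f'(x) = 2*(-3*sin(3*x) + cos(3*x))*exp(x)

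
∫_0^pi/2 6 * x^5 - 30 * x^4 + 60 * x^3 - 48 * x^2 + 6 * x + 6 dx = -1 + ((-1 + pi/2)^3 + 2)^2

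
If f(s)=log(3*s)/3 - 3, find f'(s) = 1/(3*s)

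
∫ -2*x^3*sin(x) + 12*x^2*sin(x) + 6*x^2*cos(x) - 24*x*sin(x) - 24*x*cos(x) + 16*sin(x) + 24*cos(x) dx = 2*(x - 2)^3*cos(x) + C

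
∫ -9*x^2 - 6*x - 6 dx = -3*x^3 - 3*x^2 - 6*x + C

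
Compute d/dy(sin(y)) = cos(y)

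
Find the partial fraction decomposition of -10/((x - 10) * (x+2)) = 5/(6*(x + 2)) - 5/(6*(x - 10))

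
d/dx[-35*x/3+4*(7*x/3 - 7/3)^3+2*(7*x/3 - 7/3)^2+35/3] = 1372*x^2/9 - 2548*x/9 + 119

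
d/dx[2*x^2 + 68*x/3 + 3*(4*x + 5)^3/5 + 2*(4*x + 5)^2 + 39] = 576*x^2/5 + 356*x + 848/3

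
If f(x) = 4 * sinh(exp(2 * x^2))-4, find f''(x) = 16*(4*x^2*exp(2*x^2)*sinh(exp(2*x^2)) + 4*x^2*cosh(exp(2*x^2)) + cosh(exp(2*x^2)))*exp(2*x^2)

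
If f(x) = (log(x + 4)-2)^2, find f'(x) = (2*log(x + 4) - 4)/(x + 4)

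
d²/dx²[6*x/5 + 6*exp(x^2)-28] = 24*x^2*exp(x^2) + 12*exp(x^2)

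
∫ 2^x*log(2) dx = 2^x + C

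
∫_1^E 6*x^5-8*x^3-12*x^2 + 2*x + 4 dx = -4 + (-exp(3) + 2 + E)^2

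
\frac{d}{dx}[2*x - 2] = 2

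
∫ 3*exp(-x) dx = -3*exp(-x) + C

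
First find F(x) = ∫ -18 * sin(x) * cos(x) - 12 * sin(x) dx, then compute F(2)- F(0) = -25 + (3*cos(2) + 2)^2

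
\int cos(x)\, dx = sin(x) + C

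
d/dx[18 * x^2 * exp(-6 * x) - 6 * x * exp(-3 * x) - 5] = (-108*x^2 + 18*x*exp(3*x) + 36*x - 6*exp(3*x))*exp(-6*x)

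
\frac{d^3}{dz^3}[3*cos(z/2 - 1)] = 3*sin(z/2 - 1)/8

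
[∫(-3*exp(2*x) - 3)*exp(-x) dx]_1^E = -3*exp(E) - 3*exp(-1) + 3*exp(-E) + 3*E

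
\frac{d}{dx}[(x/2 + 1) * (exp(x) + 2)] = x*exp(x)/2 + 3*exp(x)/2 + 1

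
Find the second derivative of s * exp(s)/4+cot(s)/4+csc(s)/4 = s*exp(s)/4 + exp(s)/2 - 1/(4*sin(s)) + cos(s)/(2*sin(s)^3) + 1/(2*sin(s)^3)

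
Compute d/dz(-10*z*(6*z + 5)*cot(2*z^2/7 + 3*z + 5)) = 240*z^3/(7*sin(2*z^2/7 + 3*z + 5)^2) + 1460*z^2/(7*sin(2*z^2/7 + 3*z + 5)^2) - 120*z/tan(2*z^2/7 + 3*z + 5) + 150*z/sin(2*z^2/7 + 3*z + 5)^2 - 50/tan(2*z^2/7 + 3*z + 5)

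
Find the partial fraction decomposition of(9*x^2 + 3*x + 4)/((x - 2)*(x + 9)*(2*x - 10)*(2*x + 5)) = 211/(1755*(2*x + 5)) - 353/(2002*(x + 9)) - 23/(297*(x - 2)) + 61/(315*(x - 5))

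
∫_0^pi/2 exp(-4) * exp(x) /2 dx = -exp(-4)/2 + exp(-4 + pi/2)/2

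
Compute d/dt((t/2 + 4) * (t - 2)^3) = 2*t^3 + 3*t^2 - 36*t + 44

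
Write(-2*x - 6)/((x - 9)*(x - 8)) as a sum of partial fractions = 22/(x - 8) - 24/(x - 9)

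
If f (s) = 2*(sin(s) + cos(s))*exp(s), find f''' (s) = -8*exp(s)*sin(s)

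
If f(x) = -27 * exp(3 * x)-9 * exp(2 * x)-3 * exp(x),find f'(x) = -81*exp(3*x) - 18*exp(2*x) - 3*exp(x)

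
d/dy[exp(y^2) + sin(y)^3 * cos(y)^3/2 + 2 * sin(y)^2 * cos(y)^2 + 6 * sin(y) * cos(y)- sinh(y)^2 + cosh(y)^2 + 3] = 2*y*exp(y^2) + 3*(1 - cos(2*y))^3/8 - 9*(1 - cos(2*y))^2/8 + sin(4*y) + 21*cos(2*y)/4 + 3/4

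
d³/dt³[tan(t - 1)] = 6*tan(t - 1)^4 + 8*tan(t - 1)^2 + 2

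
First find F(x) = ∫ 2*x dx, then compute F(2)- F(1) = 3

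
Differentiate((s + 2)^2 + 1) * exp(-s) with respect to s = (-s^2 - 2*s - 1)*exp(-s)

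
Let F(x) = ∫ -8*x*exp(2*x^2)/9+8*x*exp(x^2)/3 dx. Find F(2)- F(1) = -2*(-2 + exp(4)/3)^2 - 4*exp(4)/3 + 2*(-2 + E/3)^2 + 4*E/3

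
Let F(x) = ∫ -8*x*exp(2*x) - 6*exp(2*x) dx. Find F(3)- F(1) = -13*exp(6) + 5*exp(2)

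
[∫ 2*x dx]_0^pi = pi^2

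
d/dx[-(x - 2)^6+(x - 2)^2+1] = -6*x^5 + 60*x^4 - 240*x^3 + 480*x^2 - 478*x + 188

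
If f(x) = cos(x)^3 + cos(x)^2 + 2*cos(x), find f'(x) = (3*sin(x)^2 - 2*cos(x) - 5)*sin(x)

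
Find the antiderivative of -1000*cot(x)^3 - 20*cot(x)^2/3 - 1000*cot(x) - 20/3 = 20*(tan(x) + 75)/(3*tan(x)^2) + C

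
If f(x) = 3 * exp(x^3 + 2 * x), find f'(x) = 9*x^2*exp(x^3 + 2*x) + 6*exp(x^3 + 2*x)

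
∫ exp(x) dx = exp(x) + C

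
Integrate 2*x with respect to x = x^2 + C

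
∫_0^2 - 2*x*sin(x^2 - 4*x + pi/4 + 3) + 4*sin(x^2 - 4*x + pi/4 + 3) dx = -cos(pi/4 + 3) + sin(pi/4 + 1)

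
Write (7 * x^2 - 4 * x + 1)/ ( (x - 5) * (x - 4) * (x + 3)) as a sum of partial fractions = 19/(14*(x + 3)) - 97/(7*(x - 4)) + 39/(2*(x - 5))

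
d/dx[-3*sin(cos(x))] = 3*sin(x)*cos(cos(x))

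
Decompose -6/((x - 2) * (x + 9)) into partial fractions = 6/(11*(x + 9)) - 6/(11*(x - 2))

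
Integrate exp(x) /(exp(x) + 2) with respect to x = log(2*exp(x) + 4) + C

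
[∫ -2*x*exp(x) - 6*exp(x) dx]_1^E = 2*(-E - 2)*exp(E) + 6*E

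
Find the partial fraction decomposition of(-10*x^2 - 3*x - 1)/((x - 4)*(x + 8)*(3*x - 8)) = 721/(128*(3*x - 8)) - 617/(384*(x + 8)) - 173/(48*(x - 4))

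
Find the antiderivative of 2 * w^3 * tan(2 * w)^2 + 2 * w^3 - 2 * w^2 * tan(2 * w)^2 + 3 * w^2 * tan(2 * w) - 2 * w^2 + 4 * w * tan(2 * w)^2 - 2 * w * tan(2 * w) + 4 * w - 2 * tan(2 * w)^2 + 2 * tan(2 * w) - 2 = (w^3 - w^2 + 2*w - 1)*tan(2*w) + C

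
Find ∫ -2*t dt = -t^2 + C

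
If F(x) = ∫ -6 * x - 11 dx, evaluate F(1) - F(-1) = -22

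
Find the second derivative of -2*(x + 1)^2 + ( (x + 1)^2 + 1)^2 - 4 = 12*x^2 + 24*x + 12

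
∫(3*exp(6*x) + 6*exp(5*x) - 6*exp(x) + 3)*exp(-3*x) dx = ((exp(x) + 1)*exp(x) - 1)^3*exp(-3*x) + C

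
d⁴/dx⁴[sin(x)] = sin(x)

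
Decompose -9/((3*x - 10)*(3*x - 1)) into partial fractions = 1/(3*x - 1) - 1/(3*x - 10)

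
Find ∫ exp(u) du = exp(u) + C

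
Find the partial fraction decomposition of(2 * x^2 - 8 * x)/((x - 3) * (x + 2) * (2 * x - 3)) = 10/(7*(2*x - 3)) + 24/(35*(x + 2)) - 2/(5*(x - 3))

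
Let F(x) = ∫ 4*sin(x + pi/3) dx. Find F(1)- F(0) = 2 - 4*cos(1 + pi/3)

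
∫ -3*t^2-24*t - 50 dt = -t^3 - 12*t^2 - 50*t + C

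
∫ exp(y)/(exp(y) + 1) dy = log(exp(y) + 1) + C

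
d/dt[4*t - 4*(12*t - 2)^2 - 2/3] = 196 - 1152*t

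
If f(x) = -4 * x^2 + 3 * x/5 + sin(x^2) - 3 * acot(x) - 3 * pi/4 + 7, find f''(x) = 2*(-2*x^6*sin(x^2) - 4*x^4*sin(x^2) + x^4*cos(x^2) - 4*x^4 + 2*sqrt(2)*x^2*cos(x^2 + pi/4) - 8*x^2 - 3*x + cos(x^2) - 4)/(x^4 + 2*x^2 + 1)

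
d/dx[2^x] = 2^x*log(2)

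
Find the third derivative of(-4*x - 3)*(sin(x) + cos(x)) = -4*x*sin(x) + 4*x*cos(x) + 9*sin(x) + 15*cos(x)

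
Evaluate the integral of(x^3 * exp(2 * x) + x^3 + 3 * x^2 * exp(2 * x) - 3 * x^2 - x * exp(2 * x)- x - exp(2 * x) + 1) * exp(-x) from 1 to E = (-E + exp(3))*(-exp(-E) + exp(E))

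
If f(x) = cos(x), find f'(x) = -sin(x)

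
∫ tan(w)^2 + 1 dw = tan(w) + C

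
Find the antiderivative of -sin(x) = cos(x) + C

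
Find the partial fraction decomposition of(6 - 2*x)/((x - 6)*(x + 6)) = -3/(2*(x + 6)) - 1/(2*(x - 6))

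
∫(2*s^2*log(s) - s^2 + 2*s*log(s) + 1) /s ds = (s + 1)^2*(log(s) - 1) + C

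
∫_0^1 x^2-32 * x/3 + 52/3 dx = 37/3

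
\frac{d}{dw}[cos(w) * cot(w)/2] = -cos(w)*cot(w)^2/2 - cos(w)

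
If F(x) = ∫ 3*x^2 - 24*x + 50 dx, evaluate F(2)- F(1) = 21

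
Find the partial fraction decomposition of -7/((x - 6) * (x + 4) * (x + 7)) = -7/(39*(x + 7)) + 7/(30*(x + 4)) - 7/(130*(x - 6))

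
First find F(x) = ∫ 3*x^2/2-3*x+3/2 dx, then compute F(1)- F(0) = 1/2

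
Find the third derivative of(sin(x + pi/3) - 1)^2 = 2*cos(x + pi/3) - 4*cos(2*x + pi/6)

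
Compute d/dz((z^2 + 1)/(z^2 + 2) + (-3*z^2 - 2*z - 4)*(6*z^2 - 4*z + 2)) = (-72*z^7 - 332*z^5 + 12*z^4 - 464*z^3 + 48*z^2 - 174*z + 48)/(z^4 + 4*z^2 + 4)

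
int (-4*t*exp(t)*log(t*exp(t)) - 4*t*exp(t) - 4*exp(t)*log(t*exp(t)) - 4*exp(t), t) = -4*t*(t + log(t))*exp(t) + C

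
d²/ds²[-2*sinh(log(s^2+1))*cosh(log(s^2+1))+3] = -4*(4*s^2*sinh(2*log(s^2 + 1)) - s^2*cosh(2*log(s^2 + 1)) + cosh(2*log(s^2 + 1)))/(s^4 + 2*s^2 + 1)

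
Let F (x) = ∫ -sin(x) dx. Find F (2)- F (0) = -1 + cos(2)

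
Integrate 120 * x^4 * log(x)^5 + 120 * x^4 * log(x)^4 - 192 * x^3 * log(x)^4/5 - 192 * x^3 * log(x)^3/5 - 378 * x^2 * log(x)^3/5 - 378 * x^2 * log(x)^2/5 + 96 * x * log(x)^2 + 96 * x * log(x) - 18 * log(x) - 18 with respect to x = 6*x*(2*x*log(x) - 1)*(10*x^3*log(x)^3 + x^2*log(x)^2 - 10*x*log(x) + 15)*log(x)/5 + C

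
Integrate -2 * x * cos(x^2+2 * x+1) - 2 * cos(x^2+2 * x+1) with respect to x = -sin((x + 1)^2) + C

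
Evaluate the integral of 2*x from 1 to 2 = 3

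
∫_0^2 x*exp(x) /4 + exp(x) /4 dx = exp(2)/2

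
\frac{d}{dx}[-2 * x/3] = -2/3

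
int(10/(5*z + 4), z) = 2*log(5*z + 4) + C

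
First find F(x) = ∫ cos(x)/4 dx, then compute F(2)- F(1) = -sin(1)/4 + sin(2)/4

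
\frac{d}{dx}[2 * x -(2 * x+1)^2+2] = -8*x - 2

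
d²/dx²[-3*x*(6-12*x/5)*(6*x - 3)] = 1296*x/5 - 1296/5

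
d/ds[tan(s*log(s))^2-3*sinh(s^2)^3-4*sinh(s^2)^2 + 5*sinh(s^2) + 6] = -8*s*sinh(2*s^2) + 29*s*cosh(s^2)/2 - 9*s*cosh(3*s^2)/2 + 2*log(s)*sin(s*log(s))/cos(s*log(s))^3 + 2*sin(s*log(s))/cos(s*log(s))^3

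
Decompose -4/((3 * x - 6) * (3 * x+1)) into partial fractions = 4/(7*(3*x + 1)) - 4/(21*(x - 2))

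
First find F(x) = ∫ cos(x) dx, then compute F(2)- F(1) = -sin(1) + sin(2)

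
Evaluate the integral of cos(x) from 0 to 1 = sin(1)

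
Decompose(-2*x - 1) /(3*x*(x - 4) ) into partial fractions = -3/(4*(x - 4)) + 1/(12*x)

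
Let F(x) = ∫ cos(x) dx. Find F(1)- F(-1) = 2*sin(1)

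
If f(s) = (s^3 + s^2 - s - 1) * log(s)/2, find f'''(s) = (6*s^3*log(s) + 11*s^3 + 2*s^2 + s - 2)/(2*s^3)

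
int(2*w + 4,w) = w^2 + 4*w + C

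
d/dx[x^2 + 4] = 2*x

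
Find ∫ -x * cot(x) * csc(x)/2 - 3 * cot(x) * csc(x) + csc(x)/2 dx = (x/2 + 3)*csc(x) + C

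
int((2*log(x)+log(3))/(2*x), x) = log(x)*log(3*x)/2 + C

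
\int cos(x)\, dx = sin(x) + C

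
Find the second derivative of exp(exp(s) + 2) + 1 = exp(s + exp(s) + 2) + exp(2*s + exp(s) + 2)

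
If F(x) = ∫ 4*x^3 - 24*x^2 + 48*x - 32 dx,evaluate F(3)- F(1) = 0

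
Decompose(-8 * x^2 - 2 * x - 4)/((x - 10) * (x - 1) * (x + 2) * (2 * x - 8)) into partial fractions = 2/(27*(x + 2)) - 7/(81*(x - 1)) + 35/(54*(x - 4)) - 103/(162*(x - 10))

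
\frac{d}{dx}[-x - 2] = -1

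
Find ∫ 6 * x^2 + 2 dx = 2*x^3 + 2*x + C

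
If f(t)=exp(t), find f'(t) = exp(t)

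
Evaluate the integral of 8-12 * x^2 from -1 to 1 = 8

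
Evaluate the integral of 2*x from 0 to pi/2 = pi^2/4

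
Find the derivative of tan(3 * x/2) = 3/(2*cos(3*x/2)^2)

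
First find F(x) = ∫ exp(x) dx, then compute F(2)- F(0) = -1 + exp(2)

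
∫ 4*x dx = 2*x^2 + C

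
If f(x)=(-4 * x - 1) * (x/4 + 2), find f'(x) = -2*x - 33/4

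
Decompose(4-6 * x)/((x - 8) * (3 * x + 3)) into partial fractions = -10/(27*(x + 1)) - 44/(27*(x - 8))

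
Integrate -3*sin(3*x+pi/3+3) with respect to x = cos(3*x + pi/3 + 3) + C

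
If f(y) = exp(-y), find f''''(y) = exp(-y)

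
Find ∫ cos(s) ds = sin(s) + C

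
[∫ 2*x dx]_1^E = -1 + exp(2)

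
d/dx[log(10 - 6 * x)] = 3/(3*x - 5)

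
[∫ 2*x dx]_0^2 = 4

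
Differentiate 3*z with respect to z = 3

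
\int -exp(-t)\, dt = exp(-t) + C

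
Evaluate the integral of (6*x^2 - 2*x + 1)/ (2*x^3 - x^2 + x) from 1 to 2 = -log(2) + log(14)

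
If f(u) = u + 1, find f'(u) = 1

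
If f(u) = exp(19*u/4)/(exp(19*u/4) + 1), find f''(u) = (-361*exp(57*u/4) + 361*exp(19*u/4))/(64*exp(57*u/4) + 64*exp(19*u/4) + 96*exp(19*u/2) + 16*exp(19*u) + 16)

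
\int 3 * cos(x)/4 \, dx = 3*sin(x)/4 + C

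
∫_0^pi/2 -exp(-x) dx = -1 + exp(-pi/2)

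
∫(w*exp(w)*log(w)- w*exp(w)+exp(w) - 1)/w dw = (exp(w) - 1)*(log(w) - 1) + C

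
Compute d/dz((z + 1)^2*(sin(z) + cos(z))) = -z^2*sin(z) + z^2*cos(z) + 4*z*cos(z) + sin(z) + 3*cos(z)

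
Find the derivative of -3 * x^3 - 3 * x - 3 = -9*x^2 - 3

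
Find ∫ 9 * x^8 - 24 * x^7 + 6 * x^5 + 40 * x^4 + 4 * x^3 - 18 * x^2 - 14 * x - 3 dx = x^9 - 3*x^8 + x^6 + 8*x^5 + x^4 - 6*x^3 - 7*x^2 - 3*x + C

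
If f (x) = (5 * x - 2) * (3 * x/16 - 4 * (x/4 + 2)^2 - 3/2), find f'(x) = -15*x^2/4 - 297*x/8 - 639/8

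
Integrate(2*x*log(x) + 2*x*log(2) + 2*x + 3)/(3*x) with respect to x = (2*x + 3)*log(2*x)/3 + C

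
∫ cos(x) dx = sin(x) + C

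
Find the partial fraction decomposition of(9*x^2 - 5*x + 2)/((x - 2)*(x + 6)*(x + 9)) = 776/(33*(x + 9)) - 89/(6*(x + 6)) + 7/(22*(x - 2))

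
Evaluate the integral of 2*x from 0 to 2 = 4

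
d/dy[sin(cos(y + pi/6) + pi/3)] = -sin(y + pi/6)*cos(cos(y + pi/6) + pi/3)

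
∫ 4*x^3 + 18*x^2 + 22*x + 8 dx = x^4 + 6*x^3 + 11*x^2 + 8*x + C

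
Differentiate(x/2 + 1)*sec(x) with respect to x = x*tan(x)*sec(x)/2 + tan(x)*sec(x) + sec(x)/2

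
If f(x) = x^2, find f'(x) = 2*x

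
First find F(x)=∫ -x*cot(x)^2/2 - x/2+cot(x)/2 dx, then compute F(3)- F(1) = 3*cot(3)/2 - cot(1)/2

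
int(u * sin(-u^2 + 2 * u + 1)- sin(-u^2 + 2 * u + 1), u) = cos((u - 1)^2 - 2)/2 + C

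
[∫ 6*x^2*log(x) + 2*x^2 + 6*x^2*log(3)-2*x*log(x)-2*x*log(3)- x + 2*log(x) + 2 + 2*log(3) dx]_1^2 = -3*log(3) + 16*log(6)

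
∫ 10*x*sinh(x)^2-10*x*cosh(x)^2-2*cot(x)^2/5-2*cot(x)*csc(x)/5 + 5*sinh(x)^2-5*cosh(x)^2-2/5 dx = -5*x^2 - 5*x + 2*cot(x)/5 + 2*csc(x)/5 + C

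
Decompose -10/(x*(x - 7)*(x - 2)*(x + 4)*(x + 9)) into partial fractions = -1/(792*(x + 9)) + 1/(132*(x + 4)) + 1/(66*(x - 2)) - 1/(616*(x - 7)) - 5/(252*x)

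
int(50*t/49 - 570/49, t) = 25*t^2/49 - 570*t/49 + C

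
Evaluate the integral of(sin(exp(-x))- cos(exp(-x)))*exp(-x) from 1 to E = sqrt(2)*(-sin(exp(-1) + pi/4) + sin(exp(-E) + pi/4))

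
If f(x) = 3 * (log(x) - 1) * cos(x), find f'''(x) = 3*(x^3*log(x)*sin(x) - x^3*sin(x) - 3*x^2*cos(x) + 3*x*sin(x) + 2*cos(x))/x^3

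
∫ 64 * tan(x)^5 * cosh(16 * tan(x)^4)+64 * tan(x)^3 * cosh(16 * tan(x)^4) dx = sinh(16*tan(x)^4) + C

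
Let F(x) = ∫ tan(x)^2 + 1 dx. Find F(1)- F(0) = tan(1)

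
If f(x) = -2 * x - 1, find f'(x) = -2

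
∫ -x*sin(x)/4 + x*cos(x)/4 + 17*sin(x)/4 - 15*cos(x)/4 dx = sqrt(2)*(x - 16)*sin(x + pi/4)/4 + C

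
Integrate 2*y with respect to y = y^2 + C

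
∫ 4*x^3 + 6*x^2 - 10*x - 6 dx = x^4 + 2*x^3 - 5*x^2 - 6*x + C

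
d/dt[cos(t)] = -sin(t)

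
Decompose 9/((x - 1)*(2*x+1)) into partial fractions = -6/(2*x + 1) + 3/(x - 1)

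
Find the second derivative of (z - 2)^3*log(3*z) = (6*z^3*log(z) + 5*z^3 + 6*z^3*log(3) - 12*z^2*log(z) - 18*z^2 - 12*z^2*log(3) + 12*z + 8)/z^2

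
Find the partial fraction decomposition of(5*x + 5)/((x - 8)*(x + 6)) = 25/(14*(x + 6)) + 45/(14*(x - 8))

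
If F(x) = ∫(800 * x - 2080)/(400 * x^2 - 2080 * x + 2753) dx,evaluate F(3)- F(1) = -log(1073) + log(113)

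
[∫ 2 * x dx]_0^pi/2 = pi^2/4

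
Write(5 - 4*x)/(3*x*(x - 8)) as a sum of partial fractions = -9/(8*(x - 8)) - 5/(24*x)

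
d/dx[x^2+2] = 2*x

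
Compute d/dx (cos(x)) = -sin(x)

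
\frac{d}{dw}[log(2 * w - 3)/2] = 1/(2*w - 3)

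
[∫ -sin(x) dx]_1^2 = -cos(1) + cos(2)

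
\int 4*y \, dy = 2*y^2 + C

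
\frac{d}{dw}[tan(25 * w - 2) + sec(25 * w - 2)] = 25*tan(25*w - 2)^2 + 25*tan(25*w - 2)*sec(25*w - 2) + 25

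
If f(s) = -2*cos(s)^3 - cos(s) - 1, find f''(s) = (18*cos(s)^2 - 11)*cos(s)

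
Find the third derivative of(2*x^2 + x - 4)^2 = 96*x + 24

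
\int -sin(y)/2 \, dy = cos(y)/2 + C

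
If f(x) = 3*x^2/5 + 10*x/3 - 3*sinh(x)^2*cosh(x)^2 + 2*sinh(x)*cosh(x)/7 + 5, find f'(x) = 6*x/5 - 3*sinh(4*x)/2 + 2*cosh(2*x)/7 + 10/3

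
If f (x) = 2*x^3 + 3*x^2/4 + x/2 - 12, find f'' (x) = 12*x + 3/2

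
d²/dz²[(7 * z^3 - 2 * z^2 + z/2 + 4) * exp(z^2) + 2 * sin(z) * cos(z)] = 28*z^5*exp(z^2) - 8*z^4*exp(z^2) + 100*z^3*exp(z^2) - 4*z^2*exp(z^2) + 45*z*exp(z^2) + 4*exp(z^2) - 4*sin(2*z)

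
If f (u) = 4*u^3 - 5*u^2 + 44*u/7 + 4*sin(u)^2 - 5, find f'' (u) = 24*u - 16*sin(u)^2 - 2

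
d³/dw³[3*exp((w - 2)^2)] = 24*w^3*exp(w^2 - 4*w + 4) - 144*w^2*exp(w^2 - 4*w + 4) + 324*w*exp(w^2 - 4*w + 4) - 264*exp(w^2 - 4*w + 4)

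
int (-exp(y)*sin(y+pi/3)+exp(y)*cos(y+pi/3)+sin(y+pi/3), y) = (exp(y) - 1)*cos(y + pi/3) + C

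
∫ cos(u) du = sin(u) + C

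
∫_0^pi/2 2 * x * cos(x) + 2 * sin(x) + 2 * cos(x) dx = 2 + pi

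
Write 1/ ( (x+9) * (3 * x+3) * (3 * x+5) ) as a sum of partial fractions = -3/(44*(3*x + 5)) + 1/(528*(x + 9)) + 1/(48*(x + 1))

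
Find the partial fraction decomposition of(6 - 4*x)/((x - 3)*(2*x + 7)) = -40/(13*(2*x + 7)) - 6/(13*(x - 3))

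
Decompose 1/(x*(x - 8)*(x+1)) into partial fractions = 1/(9*(x + 1)) + 1/(72*(x - 8)) - 1/(8*x)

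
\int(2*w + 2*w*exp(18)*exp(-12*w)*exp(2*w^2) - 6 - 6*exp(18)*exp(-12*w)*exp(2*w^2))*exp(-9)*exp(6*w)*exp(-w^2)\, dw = 2*sinh((w - 3)^2) + C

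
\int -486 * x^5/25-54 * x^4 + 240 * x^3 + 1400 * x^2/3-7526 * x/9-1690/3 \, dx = -81*x^6/25 - 54*x^5/5 + 60*x^4 + 1400*x^3/9 - 3763*x^2/9 - 1690*x/3 + C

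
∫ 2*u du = u^2 + C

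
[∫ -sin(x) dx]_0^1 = -1 + cos(1)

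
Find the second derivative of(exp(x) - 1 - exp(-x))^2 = (4*exp(4*x) - 2*exp(3*x) + 2*exp(x) + 4)*exp(-2*x)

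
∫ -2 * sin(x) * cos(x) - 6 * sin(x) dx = (cos(x) + 3)^2 + C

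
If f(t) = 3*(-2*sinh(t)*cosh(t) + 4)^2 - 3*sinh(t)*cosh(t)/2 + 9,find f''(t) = 48*(cosh(2*t) - 1)^2 - 99*sinh(2*t) + 96*cosh(2*t) - 72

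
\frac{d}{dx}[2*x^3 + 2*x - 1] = 6*x^2 + 2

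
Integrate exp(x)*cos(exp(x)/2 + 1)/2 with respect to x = sin(exp(x)/2 + 1) + C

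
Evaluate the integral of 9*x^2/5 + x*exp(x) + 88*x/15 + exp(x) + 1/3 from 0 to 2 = 2*exp(2) + 86/5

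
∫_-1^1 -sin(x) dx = 0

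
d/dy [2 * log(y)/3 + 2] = 2/(3*y)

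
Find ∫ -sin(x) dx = cos(x) + C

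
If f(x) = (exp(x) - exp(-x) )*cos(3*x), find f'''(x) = (18*exp(2*x)*sin(3*x) - 26*exp(2*x)*cos(3*x) - 18*sin(3*x) - 26*cos(3*x))*exp(-x)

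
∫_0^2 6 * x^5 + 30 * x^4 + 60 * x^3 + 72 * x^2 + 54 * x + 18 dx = 832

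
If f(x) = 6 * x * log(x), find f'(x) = 6*log(x) + 6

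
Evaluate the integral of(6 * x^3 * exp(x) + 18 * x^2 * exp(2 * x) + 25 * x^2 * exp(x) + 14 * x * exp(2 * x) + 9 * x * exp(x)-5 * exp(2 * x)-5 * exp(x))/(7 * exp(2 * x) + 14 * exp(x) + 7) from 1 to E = -8*E/(7*(1 + E)) + (-5*E + 7*exp(2) + 6*exp(3))*exp(E)/(7*(1 + exp(E)))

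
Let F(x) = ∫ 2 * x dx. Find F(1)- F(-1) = 0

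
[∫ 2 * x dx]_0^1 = 1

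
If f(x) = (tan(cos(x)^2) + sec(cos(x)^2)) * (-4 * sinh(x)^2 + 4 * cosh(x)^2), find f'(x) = -8*sin(x)*cos(x)*tan(cos(x)^2)*sec(cos(x)^2) - 4*sin(2*x)*tan(cos(2*x)/2 + 1/2)^2 - 4*sin(2*x)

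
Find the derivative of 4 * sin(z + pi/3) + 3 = 4*cos(z + pi/3)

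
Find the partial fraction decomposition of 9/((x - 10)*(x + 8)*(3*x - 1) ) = -81/(725*(3*x - 1)) + 1/(50*(x + 8)) + 1/(58*(x - 10))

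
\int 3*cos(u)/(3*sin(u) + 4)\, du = log(3*sin(u) + 4) + C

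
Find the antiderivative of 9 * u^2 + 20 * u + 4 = 3*u^3 + 10*u^2 + 4*u + C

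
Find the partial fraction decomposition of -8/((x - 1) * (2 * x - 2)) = -4/(x - 1)^2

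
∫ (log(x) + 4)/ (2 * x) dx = (log(x) + 4)^2/4 + C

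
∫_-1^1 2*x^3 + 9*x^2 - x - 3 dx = 0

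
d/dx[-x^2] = -2*x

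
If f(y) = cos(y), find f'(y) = -sin(y)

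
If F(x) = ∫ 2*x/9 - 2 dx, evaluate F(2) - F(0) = -32/9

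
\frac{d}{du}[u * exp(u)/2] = u*exp(u)/2 + exp(u)/2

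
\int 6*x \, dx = 3*x^2 + C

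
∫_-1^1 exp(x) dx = E - exp(-1)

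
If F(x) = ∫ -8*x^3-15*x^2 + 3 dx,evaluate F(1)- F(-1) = -4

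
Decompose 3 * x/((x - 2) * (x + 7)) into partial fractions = 7/(3*(x + 7)) + 2/(3*(x - 2))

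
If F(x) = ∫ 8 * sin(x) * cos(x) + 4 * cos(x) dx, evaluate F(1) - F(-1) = 8*sin(1)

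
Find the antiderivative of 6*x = 3*x^2 + C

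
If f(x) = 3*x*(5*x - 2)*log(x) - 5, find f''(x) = (30*x*log(x) + 45*x - 6)/x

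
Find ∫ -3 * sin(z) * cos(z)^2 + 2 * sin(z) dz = (cos(z)^2 - 2)*cos(z) + C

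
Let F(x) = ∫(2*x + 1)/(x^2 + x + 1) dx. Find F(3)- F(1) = -log(6) + log(26)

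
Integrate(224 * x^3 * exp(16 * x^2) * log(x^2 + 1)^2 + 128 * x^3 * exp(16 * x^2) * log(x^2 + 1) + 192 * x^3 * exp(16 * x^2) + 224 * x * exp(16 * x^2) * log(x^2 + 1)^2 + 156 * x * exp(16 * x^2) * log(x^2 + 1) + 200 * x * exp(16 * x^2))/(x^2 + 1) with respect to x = (7*log(x^2 + 1)^2 + 4*log(x^2 + 1) + 6)*exp(16*x^2) + C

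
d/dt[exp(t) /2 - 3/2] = exp(t)/2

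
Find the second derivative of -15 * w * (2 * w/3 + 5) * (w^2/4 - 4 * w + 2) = -30*w^2 + 255*w/2 + 560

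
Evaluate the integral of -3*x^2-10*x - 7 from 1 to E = (-3 - E)*(1 + E)^2 + 16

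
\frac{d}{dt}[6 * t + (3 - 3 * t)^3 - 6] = -81*t^2 + 162*t - 75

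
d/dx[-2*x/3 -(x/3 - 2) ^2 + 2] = 2/3 - 2*x/9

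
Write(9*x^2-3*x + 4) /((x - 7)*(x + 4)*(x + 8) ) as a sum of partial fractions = 151/(15*(x + 8)) - 40/(11*(x + 4)) + 424/(165*(x - 7))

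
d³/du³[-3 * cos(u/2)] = -3*sin(u/2)/8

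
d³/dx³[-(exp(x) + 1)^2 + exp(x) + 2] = -8*exp(2*x) - exp(x)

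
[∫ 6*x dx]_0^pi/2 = 3*pi^2/4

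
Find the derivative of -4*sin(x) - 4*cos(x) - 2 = 4*sin(x) - 4*cos(x)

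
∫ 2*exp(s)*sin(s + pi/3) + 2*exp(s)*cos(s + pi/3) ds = 2*exp(s)*sin(s + pi/3) + C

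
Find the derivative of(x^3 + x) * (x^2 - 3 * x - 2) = 5*x^4 - 12*x^3 - 3*x^2 - 6*x - 2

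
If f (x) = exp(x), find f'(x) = exp(x)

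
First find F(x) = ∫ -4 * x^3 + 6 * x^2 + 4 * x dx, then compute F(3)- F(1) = -12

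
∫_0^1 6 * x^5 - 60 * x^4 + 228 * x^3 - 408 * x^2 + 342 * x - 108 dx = -27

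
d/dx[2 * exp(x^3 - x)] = 6*x^2*exp(x^3 - x) - 2*exp(x^3 - x)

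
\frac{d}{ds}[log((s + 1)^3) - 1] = 3/(s + 1)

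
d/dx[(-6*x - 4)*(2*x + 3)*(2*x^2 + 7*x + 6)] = -96*x^3 - 408*x^2 - 556*x - 240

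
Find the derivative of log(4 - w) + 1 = 1/(w - 4)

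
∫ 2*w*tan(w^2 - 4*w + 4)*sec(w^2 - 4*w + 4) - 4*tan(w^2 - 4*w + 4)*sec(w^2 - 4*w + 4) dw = sec((w - 2)^2) + C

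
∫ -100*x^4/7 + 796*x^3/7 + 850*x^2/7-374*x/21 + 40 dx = -20*x^5/7 + 199*x^4/7 + 850*x^3/21 - 187*x^2/21 + 40*x + C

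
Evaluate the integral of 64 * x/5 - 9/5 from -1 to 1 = -18/5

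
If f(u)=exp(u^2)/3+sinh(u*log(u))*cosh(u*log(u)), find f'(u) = 2*u*exp(u^2)/3 + 2*log(u)*sinh(u*log(u))^2 + log(u) + 2*sinh(u*log(u))^2 + 1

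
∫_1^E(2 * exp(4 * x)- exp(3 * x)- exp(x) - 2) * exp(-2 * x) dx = -exp(E) - (E - exp(-1))^2 - exp(-1) + exp(-E) + E + (-exp(-E) + exp(E))^2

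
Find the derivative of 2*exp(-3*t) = -6*exp(-3*t)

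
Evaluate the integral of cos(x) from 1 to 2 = -sin(1) + sin(2)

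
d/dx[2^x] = 2^x*log(2)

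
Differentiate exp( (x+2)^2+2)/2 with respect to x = x*exp(x^2 + 4*x + 6) + 2*exp(x^2 + 4*x + 6)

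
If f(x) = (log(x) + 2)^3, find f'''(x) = (6*log(x)^2 + 6*log(x) - 6)/x^3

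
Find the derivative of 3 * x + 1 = 3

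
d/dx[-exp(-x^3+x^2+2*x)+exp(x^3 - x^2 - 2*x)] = 3*x^2*exp(-x^3 + x^2 + 2*x) + 3*x^2*exp(x^3 - x^2 - 2*x) - 2*x*exp(-x^3 + x^2 + 2*x) - 2*x*exp(x^3 - x^2 - 2*x) - 2*exp(-x^3 + x^2 + 2*x) - 2*exp(x^3 - x^2 - 2*x)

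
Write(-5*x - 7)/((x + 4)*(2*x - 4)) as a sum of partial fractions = -13/(12*(x + 4)) - 17/(12*(x - 2))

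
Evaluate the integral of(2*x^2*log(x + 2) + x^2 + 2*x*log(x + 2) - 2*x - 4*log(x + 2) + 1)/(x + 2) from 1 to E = (-1 + E)^2*log(2 + E)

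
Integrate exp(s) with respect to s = exp(s) + C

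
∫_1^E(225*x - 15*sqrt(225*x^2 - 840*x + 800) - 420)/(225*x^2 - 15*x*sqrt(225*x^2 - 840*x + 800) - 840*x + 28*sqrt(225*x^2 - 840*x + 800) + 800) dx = -log(13/4 + sqrt(185)/4) + log(-15*E/4 + sqrt(1 + (7 - 15*E/4)^2) + 7)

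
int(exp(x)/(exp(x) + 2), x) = log(exp(x) + 2) + C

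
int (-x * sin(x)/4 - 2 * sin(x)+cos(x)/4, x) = (x/4 + 2)*cos(x) + C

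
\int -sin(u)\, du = cos(u) + C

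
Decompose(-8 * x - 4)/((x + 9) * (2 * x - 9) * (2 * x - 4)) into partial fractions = -16/(27*(2*x - 9)) + 34/(297*(x + 9)) + 2/(11*(x - 2))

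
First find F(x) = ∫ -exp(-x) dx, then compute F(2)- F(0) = -1 + exp(-2)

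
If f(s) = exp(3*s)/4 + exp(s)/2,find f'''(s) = 27*exp(3*s)/4 + exp(s)/2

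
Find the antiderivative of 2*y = y^2 + C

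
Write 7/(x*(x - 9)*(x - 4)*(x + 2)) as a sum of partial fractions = -7/(132*(x + 2)) - 7/(120*(x - 4)) + 7/(495*(x - 9)) + 7/(72*x)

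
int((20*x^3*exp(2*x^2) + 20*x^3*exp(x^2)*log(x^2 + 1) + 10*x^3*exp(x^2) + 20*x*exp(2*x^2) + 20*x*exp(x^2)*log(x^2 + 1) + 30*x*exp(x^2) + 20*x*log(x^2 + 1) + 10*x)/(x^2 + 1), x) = 5*(exp(x^2) + log(x^2 + 1))^2 + 5*exp(x^2) + 5*log(x^2 + 1) + C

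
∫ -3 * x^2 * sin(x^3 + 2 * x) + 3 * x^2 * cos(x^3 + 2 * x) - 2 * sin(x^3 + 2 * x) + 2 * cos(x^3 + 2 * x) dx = sin(x*(x^2 + 2)) + cos(x*(x^2 + 2)) + C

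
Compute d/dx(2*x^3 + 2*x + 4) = 6*x^2 + 2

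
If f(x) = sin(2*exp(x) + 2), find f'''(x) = -8*exp(3*x)*cos(2*exp(x) + 2) - 12*exp(2*x)*sin(2*exp(x) + 2) + 2*exp(x)*cos(2*exp(x) + 2)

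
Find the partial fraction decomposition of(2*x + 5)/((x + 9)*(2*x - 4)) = 13/(22*(x + 9)) + 9/(22*(x - 2))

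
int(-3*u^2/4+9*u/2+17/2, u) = -u^3/4 + 9*u^2/4 + 17*u/2 + C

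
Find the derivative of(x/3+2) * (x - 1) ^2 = x^2 + 8*x/3 - 11/3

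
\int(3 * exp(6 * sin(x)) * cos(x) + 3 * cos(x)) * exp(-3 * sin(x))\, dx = 2*sinh(3*sin(x)) + C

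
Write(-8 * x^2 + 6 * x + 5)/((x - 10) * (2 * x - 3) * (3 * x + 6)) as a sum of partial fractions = 16/(357*(2*x - 3)) - 13/(84*(x + 2)) - 245/(204*(x - 10))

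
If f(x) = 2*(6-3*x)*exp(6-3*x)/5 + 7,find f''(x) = (144 - 54*x)*exp(6 - 3*x)/5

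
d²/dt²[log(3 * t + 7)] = -9/(9*t^2 + 42*t + 49)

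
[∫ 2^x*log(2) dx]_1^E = -2 + 2^E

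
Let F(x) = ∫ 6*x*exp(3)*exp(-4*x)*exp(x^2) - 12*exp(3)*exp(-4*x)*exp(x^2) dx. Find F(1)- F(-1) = 3 - 3*exp(8)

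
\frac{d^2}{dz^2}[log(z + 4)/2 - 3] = -1/(2*z^2 + 16*z + 32)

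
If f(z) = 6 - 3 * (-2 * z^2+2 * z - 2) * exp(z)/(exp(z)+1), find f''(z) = (-6*z^2*exp(2*z) + 6*z^2*exp(z) + 30*z*exp(2*z) + 18*z*exp(z) + 12*exp(3*z) + 6*exp(2*z) + 6*exp(z))/(exp(3*z) + 3*exp(2*z) + 3*exp(z) + 1)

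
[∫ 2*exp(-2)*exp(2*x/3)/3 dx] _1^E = -exp(-4/3) + exp(-2 + 2*E/3)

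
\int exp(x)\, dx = exp(x) + C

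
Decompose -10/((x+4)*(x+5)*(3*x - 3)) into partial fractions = -5/(9*(x + 5)) + 2/(3*(x + 4)) - 1/(9*(x - 1))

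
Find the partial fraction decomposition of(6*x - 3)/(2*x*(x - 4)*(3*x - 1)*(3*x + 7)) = 153/(2128*(3*x + 7)) + 9/(176*(3*x - 1)) + 21/(1672*(x - 4)) - 3/(56*x)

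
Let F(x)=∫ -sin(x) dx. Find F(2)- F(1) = -cos(1) + cos(2)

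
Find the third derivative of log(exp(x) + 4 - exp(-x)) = (-4*exp(5*x) + 24*exp(4*x) + 24*exp(2*x) + 4*exp(x))/(exp(6*x) + 12*exp(5*x) + 45*exp(4*x) + 40*exp(3*x) - 45*exp(2*x) + 12*exp(x) - 1)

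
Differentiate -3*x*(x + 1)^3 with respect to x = -12*x^3 - 27*x^2 - 18*x - 3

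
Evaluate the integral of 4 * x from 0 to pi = 2*pi^2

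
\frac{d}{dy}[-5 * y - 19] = -5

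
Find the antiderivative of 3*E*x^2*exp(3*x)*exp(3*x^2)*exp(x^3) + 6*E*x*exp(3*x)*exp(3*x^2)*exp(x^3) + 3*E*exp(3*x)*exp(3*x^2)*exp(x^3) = exp((x + 1)^3) + C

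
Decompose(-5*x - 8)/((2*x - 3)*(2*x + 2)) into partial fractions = -31/(10*(2*x - 3)) + 3/(10*(x + 1))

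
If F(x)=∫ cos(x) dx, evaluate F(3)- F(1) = -sin(1) + sin(3)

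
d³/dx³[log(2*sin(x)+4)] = 2*(sin(x) - 1)*cos(x)/(sin(x) + 2)^3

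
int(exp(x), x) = exp(x) + C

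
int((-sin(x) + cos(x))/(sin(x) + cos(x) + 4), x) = log(sin(x) + cos(x) + 4) + C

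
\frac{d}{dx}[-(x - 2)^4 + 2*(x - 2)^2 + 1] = -4*x^3 + 24*x^2 - 44*x + 24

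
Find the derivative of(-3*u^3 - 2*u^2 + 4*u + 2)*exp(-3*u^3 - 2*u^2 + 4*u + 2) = (27*u^5 + 30*u^4 - 40*u^3 - 51*u^2 + 4*u + 12)*exp(-3*u^3 - 2*u^2 + 4*u + 2)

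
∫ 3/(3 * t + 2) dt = log(3*t + 2) + C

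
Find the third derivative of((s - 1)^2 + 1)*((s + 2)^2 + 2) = 24*s + 12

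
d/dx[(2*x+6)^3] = 24*x^2 + 144*x + 216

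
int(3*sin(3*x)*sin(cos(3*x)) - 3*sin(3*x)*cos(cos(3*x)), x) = sqrt(2)*sin(cos(3*x) + pi/4) + C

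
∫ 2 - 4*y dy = -2*y^2 + 2*y + C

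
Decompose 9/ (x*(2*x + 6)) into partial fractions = -3/(2*(x + 3)) + 3/(2*x)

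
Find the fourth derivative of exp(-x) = exp(-x)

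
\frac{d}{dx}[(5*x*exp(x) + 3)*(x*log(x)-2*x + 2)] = 5*x^2*exp(x)*log(x) - 10*x^2*exp(x) + 10*x*exp(x)*log(x) - 5*x*exp(x) + 10*exp(x) + 3*log(x) - 3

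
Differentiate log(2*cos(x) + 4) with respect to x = -sin(x)/(cos(x) + 2)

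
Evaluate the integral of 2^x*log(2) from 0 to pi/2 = -1 + 2^(pi/2)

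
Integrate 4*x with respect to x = 2*x^2 + C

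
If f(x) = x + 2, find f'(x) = 1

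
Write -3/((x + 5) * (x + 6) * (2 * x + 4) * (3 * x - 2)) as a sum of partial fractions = -81/(5440*(3*x - 2)) + 3/(160*(x + 6)) - 1/(34*(x + 5)) + 1/(64*(x + 2))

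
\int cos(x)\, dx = sin(x) + C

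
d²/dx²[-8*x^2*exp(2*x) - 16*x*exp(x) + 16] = -32*x^2*exp(2*x) - 64*x*exp(2*x) - 16*x*exp(x) - 16*exp(2*x) - 32*exp(x)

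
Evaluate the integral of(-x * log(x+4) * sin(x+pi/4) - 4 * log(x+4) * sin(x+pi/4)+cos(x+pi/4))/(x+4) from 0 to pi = -sqrt(2)*log(pi + 4)/2 - sqrt(2)*log(2)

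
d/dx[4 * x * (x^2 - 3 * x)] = 12*x^2 - 24*x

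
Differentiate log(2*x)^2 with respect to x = (2*log(x) + 2*log(2))/x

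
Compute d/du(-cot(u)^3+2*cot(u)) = 3*cot(u)^4 + cot(u)^2 - 2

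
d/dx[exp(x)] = exp(x)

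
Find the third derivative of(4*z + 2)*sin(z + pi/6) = -4*z*cos(z + pi/6) - 12*sin(z + pi/6) - 2*cos(z + pi/6)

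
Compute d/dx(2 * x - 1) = 2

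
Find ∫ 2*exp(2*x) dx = exp(2*x) + C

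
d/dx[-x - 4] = -1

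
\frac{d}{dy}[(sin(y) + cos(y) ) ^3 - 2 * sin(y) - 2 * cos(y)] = sqrt(2)*(3*sin(3*y + pi/4) - cos(y + pi/4))/2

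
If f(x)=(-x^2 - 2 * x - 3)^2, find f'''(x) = 24*x + 24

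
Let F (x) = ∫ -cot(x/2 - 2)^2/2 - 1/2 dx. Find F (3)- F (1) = -cot(1/2) + cot(3/2)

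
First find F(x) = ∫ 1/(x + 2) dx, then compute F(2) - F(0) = log(2)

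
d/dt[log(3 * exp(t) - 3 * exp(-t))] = (exp(2*t) + 1)/(exp(2*t) - 1)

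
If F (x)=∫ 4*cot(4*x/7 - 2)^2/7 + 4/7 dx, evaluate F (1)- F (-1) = cot(10/7) - cot(18/7)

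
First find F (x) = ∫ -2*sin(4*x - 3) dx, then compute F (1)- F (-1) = -cos(7)/2 + cos(1)/2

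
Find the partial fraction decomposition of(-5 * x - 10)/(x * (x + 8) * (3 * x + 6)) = 5/(24*(x + 8)) - 5/(24*x)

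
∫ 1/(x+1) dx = log(x + 1) + C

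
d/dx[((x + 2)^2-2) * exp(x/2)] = x^2*exp(x/2)/2 + 4*x*exp(x/2) + 5*exp(x/2)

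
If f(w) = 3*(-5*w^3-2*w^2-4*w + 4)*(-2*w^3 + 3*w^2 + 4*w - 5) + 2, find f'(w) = 180*w^5 - 165*w^4 - 216*w^3 - 27*w^2 + 36*w + 108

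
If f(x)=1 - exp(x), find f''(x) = -exp(x)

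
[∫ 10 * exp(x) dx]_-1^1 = -10*exp(-1) + 10*E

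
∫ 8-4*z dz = -2*z^2 + 8*z + C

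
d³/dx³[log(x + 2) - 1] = 2/(x^3 + 6*x^2 + 12*x + 8)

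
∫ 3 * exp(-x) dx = -3*exp(-x) + C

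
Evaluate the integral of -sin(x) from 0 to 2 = -1 + cos(2)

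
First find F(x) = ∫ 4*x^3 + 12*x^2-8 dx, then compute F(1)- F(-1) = -8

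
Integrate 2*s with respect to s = s^2 + C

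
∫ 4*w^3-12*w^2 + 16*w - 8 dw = w^4 - 4*w^3 + 8*w^2 - 8*w + C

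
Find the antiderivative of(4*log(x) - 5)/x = 2*(log(x) - 1)^2 - log(x) + C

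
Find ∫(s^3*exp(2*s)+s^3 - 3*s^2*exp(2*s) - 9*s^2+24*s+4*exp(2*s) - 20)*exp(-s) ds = 2*(s - 2)^3*sinh(s) + C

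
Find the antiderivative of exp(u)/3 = exp(u)/3 + C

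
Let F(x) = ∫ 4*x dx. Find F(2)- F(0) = 8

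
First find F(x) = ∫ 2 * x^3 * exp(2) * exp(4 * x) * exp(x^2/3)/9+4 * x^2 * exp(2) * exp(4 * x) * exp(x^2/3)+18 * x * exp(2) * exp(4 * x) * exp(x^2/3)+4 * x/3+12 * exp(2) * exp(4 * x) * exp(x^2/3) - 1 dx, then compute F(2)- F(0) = -2*exp(2) + 2/3 + 34*exp(34/3)/3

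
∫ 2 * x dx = x^2 + C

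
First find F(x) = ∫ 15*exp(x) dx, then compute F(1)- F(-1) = -15*exp(-1) + 15*E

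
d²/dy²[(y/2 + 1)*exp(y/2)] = y*exp(y/2)/8 + 3*exp(y/2)/4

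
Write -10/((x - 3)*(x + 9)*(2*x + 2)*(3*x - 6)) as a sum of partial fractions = 5/(3168*(x + 9)) - 5/(288*(x + 1)) + 5/(99*(x - 2)) - 5/(144*(x - 3))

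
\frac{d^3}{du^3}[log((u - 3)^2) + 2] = 4/(u^3 - 9*u^2 + 27*u - 27)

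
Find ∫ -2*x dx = -x^2 + C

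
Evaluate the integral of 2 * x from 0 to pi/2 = pi^2/4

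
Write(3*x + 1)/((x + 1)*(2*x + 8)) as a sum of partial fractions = 11/(6*(x + 4)) - 1/(3*(x + 1))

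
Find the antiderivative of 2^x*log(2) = 2^x + C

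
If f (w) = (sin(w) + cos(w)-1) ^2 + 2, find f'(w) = 2*cos(2*w) - 2*sqrt(2)*cos(w + pi/4)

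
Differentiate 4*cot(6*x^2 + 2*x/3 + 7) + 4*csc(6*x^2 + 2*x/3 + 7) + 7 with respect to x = -48*x*cot(6*x^2 + 2*x/3 + 7)^2 - 48*x*cot(6*x^2 + 2*x/3 + 7)*csc(6*x^2 + 2*x/3 + 7) - 48*x - 8*cot(6*x^2 + 2*x/3 + 7)^2/3 - 8*cot(6*x^2 + 2*x/3 + 7)*csc(6*x^2 + 2*x/3 + 7)/3 - 8/3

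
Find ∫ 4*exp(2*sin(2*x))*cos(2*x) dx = exp(2*sin(2*x)) + C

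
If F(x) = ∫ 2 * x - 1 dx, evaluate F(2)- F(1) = 2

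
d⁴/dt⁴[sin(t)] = sin(t)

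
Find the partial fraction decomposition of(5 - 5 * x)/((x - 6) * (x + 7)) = -40/(13*(x + 7)) - 25/(13*(x - 6))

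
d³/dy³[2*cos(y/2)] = sin(y/2)/4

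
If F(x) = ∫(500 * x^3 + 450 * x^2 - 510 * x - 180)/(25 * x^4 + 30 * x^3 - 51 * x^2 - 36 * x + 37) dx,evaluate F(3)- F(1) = -5*log(5) + 5*log(2305)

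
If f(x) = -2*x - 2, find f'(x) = -2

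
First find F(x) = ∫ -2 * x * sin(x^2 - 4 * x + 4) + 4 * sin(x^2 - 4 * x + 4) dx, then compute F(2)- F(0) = 1 - cos(4)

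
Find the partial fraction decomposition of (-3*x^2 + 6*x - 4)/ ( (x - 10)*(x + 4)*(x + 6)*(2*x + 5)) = 302/(525*(2*x + 5)) + 37/(56*(x + 6)) - 19/(21*(x + 4)) - 61/(1400*(x - 10))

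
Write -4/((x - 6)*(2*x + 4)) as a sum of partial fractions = 1/(4*(x + 2)) - 1/(4*(x - 6))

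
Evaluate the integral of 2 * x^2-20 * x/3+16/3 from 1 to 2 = 0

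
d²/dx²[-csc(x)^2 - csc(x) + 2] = (1 + 4/sin(x) - 2/sin(x)^2 - 6/sin(x)^3)/sin(x)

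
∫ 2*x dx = x^2 + C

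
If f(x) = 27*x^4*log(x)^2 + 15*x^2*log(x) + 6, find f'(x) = 108*x^3*log(x)^2 + 54*x^3*log(x) + 30*x*log(x) + 15*x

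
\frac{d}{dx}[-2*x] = -2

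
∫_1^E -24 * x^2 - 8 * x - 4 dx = -8*exp(3) - 4*exp(2) - 4*E + 16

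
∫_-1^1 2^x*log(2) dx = 3/2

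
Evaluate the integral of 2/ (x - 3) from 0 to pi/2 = -log(18) + log(2*(-3 + pi/2)^2)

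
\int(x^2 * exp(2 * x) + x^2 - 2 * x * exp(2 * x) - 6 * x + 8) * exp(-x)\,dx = 2*(x - 2)^2*sinh(x) + C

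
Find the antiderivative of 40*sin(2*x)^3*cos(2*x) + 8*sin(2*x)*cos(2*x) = (5*sin(2*x)^2 + 2)*sin(2*x)^2 + C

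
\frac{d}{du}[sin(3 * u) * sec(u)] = sin(3*u)*tan(u)*sec(u) + 3*cos(3*u)*sec(u)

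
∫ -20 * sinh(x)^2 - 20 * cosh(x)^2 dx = -10*sinh(2*x) + C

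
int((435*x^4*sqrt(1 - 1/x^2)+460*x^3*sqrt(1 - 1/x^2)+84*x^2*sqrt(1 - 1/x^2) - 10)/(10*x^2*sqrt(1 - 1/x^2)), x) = 29*x^3/2 + 23*x^2 + 42*x/5 + acsc(x) + C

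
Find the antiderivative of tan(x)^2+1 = tan(x) + C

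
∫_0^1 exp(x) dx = -1 + E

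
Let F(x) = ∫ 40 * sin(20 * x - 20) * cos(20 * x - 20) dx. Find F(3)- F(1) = sin(40)^2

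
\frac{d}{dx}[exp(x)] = exp(x)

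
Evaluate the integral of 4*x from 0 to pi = 2*pi^2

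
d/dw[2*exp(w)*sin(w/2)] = (2*sin(w/2) + cos(w/2))*exp(w)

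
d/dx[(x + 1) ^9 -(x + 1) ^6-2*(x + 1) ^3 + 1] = 9*x^8 + 72*x^7 + 252*x^6 + 498*x^5 + 600*x^4 + 444*x^3 + 186*x^2 + 30*x - 3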